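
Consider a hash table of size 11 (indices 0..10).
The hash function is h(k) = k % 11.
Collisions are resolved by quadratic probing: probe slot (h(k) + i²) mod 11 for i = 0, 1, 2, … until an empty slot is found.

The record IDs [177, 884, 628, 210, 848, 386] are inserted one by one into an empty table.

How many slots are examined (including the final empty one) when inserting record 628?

177 hashes to 1; slot 1 is free → place at 1.
884 hashes to 4; slot 4 is free → place at 4.
628 hashes to 1; 1 taken → place at 2.
210 hashes to 1; 1,2 taken → place at 5.
848 hashes to 1; 1,2,5 taken → place at 10.
386 hashes to 1; 1,2,5,10 taken → place at 6.
Table: [-, 177, 628, -, 884, 210, 386, -, -, -, 848]

2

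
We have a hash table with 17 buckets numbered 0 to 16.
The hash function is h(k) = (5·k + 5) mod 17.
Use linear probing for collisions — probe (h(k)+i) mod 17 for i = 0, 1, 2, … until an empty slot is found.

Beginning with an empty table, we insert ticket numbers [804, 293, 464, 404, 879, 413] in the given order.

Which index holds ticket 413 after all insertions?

16

804: h=13 => slot 13
293: h=8 => slot 8
464: h=13, probe 13,14 => slot 14
404: h=2 => slot 2
879: h=14, probe 14,15 => slot 15
413: h=13, probe 13,14,15,16 => slot 16
Table: [∅, ∅, 404, ∅, ∅, ∅, ∅, ∅, 293, ∅, ∅, ∅, ∅, 804, 464, 879, 413]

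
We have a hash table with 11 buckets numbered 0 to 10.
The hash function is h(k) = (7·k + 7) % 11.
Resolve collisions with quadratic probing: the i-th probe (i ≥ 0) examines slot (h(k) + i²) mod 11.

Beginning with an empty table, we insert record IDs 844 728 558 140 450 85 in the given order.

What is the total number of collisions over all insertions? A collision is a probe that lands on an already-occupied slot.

844 hashes to 8; slot 8 is free -> place at 8.
728 hashes to 10; slot 10 is free -> place at 10.
558 hashes to 8; 8 taken -> place at 9.
140 hashes to 8; 8,9 taken -> place at 1.
450 hashes to 0; slot 0 is free -> place at 0.
85 hashes to 8; 8,9,1 taken -> place at 6.
Table: [450, 140, —, —, —, —, 85, —, 844, 558, 728]

6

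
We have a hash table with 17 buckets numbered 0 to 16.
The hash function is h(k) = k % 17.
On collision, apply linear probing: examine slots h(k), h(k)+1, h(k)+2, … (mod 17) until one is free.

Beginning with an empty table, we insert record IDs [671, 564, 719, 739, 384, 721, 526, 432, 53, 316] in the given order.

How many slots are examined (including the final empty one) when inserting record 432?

5

Insert 671: h=8, slot 8 empty -> index 8.
Insert 564: h=3, slot 3 empty -> index 3.
Insert 719: h=5, slot 5 empty -> index 5.
Insert 739: h=8, slot 8 occupied -> index 9.
Insert 384: h=10, slot 10 empty -> index 10.
Insert 721: h=7, slot 7 empty -> index 7.
Insert 526: h=16, slot 16 empty -> index 16.
Insert 432: h=7, slots 7,8,9,10 occupied -> index 11.
Insert 53: h=2, slot 2 empty -> index 2.
Insert 316: h=10, slots 10,11 occupied -> index 12.
Table: [., ., 53, 564, ., 719, ., 721, 671, 739, 384, 432, 316, ., ., ., 526]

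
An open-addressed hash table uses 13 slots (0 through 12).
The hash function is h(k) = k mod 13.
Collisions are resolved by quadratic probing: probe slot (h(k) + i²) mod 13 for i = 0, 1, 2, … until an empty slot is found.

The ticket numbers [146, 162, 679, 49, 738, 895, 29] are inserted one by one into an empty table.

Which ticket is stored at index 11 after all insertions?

Insert 146: h=3, slot 3 empty -> index 3.
Insert 162: h=6, slot 6 empty -> index 6.
Insert 679: h=3, slot 3 occupied -> index 4.
Insert 49: h=10, slot 10 empty -> index 10.
Insert 738: h=10, slot 10 occupied -> index 11.
Insert 895: h=11, slot 11 occupied -> index 12.
Insert 29: h=3, slots 3,4 occupied -> index 7.
Table: [_, _, _, 146, 679, _, 162, 29, _, _, 49, 738, 895]

738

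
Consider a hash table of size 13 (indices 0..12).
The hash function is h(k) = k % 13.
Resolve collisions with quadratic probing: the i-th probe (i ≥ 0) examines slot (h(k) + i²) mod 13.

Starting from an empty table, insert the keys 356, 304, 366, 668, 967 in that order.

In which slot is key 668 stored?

Insert 356: h=5, slot 5 empty -> index 5.
Insert 304: h=5, slot 5 occupied -> index 6.
Insert 366: h=2, slot 2 empty -> index 2.
Insert 668: h=5, slots 5,6 occupied -> index 9.
Insert 967: h=5, slots 5,6,9 occupied -> index 1.
Table: [-, 967, 366, -, -, 356, 304, -, -, 668, -, -, -]

9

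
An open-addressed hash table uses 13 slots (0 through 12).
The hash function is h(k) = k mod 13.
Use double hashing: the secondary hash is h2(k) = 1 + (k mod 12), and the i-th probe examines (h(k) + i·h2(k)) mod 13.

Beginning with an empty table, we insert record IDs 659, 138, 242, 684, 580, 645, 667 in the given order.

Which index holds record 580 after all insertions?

659: h=9 => slot 9
138: h=8 => slot 8
242: h=8, h2=3, probe 8,11 => slot 11
684: h=8, h2=1, probe 8,9,10 => slot 10
580: h=8, h2=5, probe 8,0 => slot 0
645: h=8, h2=10, probe 8,5 => slot 5
667: h=4 => slot 4
Table: [580, —, —, —, 667, 645, —, —, 138, 659, 684, 242, —]

0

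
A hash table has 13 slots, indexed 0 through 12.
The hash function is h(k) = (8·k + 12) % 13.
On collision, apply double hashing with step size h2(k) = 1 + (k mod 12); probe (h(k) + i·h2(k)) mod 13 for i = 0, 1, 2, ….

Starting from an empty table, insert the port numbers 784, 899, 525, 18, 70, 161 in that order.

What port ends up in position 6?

161

Insert 784: h=5, slot 5 empty → index 5.
Insert 899: h=2, slot 2 empty → index 2.
Insert 525: h=0, slot 0 empty → index 0.
Insert 18: h=0, h2=7, slot 0 occupied → index 7.
Insert 70: h=0, h2=11, slot 0 occupied → index 11.
Insert 161: h=0, h2=6, slot 0 occupied → index 6.
Table: [525, -, 899, -, -, 784, 161, 18, -, -, -, 70, -]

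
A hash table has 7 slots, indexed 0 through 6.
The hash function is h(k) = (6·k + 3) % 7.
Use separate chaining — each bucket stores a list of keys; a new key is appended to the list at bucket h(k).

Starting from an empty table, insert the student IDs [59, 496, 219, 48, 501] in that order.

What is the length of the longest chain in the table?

2

59 → bucket 0
496 → bucket 4
219 → bucket 1
48 → bucket 4 (collision)
501 → bucket 6
Final buckets:
0: 59
1: 219
2: ∅
3: ∅
4: 496 -> 48
5: ∅
6: 501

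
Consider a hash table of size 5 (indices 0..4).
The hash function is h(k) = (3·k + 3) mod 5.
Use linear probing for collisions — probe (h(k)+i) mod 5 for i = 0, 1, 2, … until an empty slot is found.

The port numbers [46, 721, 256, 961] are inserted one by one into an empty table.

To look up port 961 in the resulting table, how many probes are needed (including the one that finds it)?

4

Insert 46: h=1, slot 1 empty → index 1.
Insert 721: h=1, slot 1 occupied → index 2.
Insert 256: h=1, slots 1,2 occupied → index 3.
Insert 961: h=1, slots 1,2,3 occupied → index 4.
Table: [_, 46, 721, 256, 961]
Lookup 961: h=1, probe 1,2,3,4 → found at 4.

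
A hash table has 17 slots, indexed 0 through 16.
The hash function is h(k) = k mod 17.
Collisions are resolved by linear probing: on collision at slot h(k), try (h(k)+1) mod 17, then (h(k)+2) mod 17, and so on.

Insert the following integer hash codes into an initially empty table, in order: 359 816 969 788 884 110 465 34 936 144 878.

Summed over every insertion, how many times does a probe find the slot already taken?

14

Insert 359: h=2, slot 2 empty => index 2.
Insert 816: h=0, slot 0 empty => index 0.
Insert 969: h=0, slot 0 occupied => index 1.
Insert 788: h=6, slot 6 empty => index 6.
Insert 884: h=0, slots 0,1,2 occupied => index 3.
Insert 110: h=8, slot 8 empty => index 8.
Insert 465: h=6, slot 6 occupied => index 7.
Insert 34: h=0, slots 0,1,2,3 occupied => index 4.
Insert 936: h=1, slots 1,2,3,4 occupied => index 5.
Insert 144: h=8, slot 8 occupied => index 9.
Insert 878: h=11, slot 11 empty => index 11.
Table: [816, 969, 359, 884, 34, 936, 788, 465, 110, 144, _, 878, _, _, _, _, _]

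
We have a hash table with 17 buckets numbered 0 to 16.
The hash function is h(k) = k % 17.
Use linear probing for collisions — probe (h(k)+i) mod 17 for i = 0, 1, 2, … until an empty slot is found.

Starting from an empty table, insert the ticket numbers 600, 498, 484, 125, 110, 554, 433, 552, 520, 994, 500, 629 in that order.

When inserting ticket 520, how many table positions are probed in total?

4

600 hashes to 5; slot 5 is free → place at 5.
498 hashes to 5; 5 taken → place at 6.
484 hashes to 8; slot 8 is free → place at 8.
125 hashes to 6; 6 taken → place at 7.
110 hashes to 8; 8 taken → place at 9.
554 hashes to 10; slot 10 is free → place at 10.
433 hashes to 8; 8,9,10 taken → place at 11.
552 hashes to 8; 8,9,10,11 taken → place at 12.
520 hashes to 10; 10,11,12 taken → place at 13.
994 hashes to 8; 8,9,10,11,12,13 taken → place at 14.
500 hashes to 7; 7,8,9,10,11,12,13,14 taken → place at 15.
629 hashes to 0; slot 0 is free → place at 0.
Table: [629, —, —, —, —, 600, 498, 125, 484, 110, 554, 433, 552, 520, 994, 500, —]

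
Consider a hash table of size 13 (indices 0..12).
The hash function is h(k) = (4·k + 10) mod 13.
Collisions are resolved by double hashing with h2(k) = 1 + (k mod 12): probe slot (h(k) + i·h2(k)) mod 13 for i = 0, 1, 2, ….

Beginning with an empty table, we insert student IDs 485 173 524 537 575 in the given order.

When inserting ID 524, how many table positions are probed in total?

2

Insert 485: h=0, slot 0 empty => index 0.
Insert 173: h=0, h2=6, slot 0 occupied => index 6.
Insert 524: h=0, h2=9, slot 0 occupied => index 9.
Insert 537: h=0, h2=10, slot 0 occupied => index 10.
Insert 575: h=9, h2=12, slot 9 occupied => index 8.
Table: [485, -, -, -, -, -, 173, -, 575, 524, 537, -, -]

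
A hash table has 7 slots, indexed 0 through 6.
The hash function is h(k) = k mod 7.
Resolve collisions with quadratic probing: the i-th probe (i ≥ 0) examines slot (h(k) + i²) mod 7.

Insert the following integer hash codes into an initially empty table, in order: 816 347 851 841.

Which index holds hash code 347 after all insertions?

816 hashes to 4; slot 4 is free -> place at 4.
347 hashes to 4; 4 taken -> place at 5.
851 hashes to 4; 4,5 taken -> place at 1.
841 hashes to 1; 1 taken -> place at 2.
Table: [—, 851, 841, —, 816, 347, —]

5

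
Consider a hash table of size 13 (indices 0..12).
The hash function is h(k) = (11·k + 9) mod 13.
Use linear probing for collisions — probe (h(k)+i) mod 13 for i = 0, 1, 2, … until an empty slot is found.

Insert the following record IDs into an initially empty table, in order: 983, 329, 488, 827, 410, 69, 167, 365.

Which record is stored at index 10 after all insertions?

365

983: h=6 => slot 6
329: h=1 => slot 1
488: h=8 => slot 8
827: h=6, probe 6,7 => slot 7
410: h=8, probe 8,9 => slot 9
69: h=1, probe 1,2 => slot 2
167: h=0 => slot 0
365: h=7, probe 7,8,9,10 => slot 10
Table: [167, 329, 69, ∅, ∅, ∅, 983, 827, 488, 410, 365, ∅, ∅]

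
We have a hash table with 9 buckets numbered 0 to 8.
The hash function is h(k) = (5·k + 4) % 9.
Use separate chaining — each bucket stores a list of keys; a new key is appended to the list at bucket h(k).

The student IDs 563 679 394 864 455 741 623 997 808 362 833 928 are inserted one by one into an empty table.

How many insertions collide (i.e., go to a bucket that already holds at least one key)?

5

563 -> bucket 2
679 -> bucket 6
394 -> bucket 3
864 -> bucket 4
455 -> bucket 2 (collision)
741 -> bucket 1
623 -> bucket 5
997 -> bucket 3 (collision)
808 -> bucket 3 (collision)
362 -> bucket 5 (collision)
833 -> bucket 2 (collision)
928 -> bucket 0
Final buckets:
0: 928
1: 741
2: 563 -> 455 -> 833
3: 394 -> 997 -> 808
4: 864
5: 623 -> 362
6: 679
7: ∅
8: ∅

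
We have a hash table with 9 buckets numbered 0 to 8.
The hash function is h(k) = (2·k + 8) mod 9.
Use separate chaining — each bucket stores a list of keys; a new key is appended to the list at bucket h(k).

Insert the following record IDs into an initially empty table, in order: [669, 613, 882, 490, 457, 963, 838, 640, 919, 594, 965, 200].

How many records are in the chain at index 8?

669 -> bucket 5
613 -> bucket 1
882 -> bucket 8
490 -> bucket 7
457 -> bucket 4
963 -> bucket 8 (collision)
838 -> bucket 1 (collision)
640 -> bucket 1 (collision)
919 -> bucket 1 (collision)
594 -> bucket 8 (collision)
965 -> bucket 3
200 -> bucket 3 (collision)
Final buckets:
0: _
1: 613 -> 838 -> 640 -> 919
2: _
3: 965 -> 200
4: 457
5: 669
6: _
7: 490
8: 882 -> 963 -> 594

3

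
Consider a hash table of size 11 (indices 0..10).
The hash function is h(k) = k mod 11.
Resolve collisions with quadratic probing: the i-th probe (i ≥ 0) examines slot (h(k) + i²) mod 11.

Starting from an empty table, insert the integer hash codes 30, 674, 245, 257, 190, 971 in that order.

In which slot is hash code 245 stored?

30 hashes to 8; slot 8 is free => place at 8.
674 hashes to 3; slot 3 is free => place at 3.
245 hashes to 3; 3 taken => place at 4.
257 hashes to 4; 4 taken => place at 5.
190 hashes to 3; 3,4 taken => place at 7.
971 hashes to 3; 3,4,7 taken => place at 1.
Table: [∅, 971, ∅, 674, 245, 257, ∅, 190, 30, ∅, ∅]

4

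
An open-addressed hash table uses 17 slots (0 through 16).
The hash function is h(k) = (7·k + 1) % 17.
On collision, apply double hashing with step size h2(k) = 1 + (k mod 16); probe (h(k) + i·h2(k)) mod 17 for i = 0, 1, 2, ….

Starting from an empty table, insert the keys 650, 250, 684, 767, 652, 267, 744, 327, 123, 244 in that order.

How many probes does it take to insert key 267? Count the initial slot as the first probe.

3

Insert 650: h=12, slot 12 empty => index 12.
Insert 250: h=0, slot 0 empty => index 0.
Insert 684: h=12, h2=13, slot 12 occupied => index 8.
Insert 767: h=15, slot 15 empty => index 15.
Insert 652: h=9, slot 9 empty => index 9.
Insert 267: h=0, h2=12, slots 0,12 occupied => index 7.
Insert 744: h=7, h2=9, slot 7 occupied => index 16.
Insert 327: h=12, h2=8, slot 12 occupied => index 3.
Insert 123: h=12, h2=12, slots 12,7 occupied => index 2.
Insert 244: h=9, h2=5, slot 9 occupied => index 14.
Table: [250, _, 123, 327, _, _, _, 267, 684, 652, _, _, 650, _, 244, 767, 744]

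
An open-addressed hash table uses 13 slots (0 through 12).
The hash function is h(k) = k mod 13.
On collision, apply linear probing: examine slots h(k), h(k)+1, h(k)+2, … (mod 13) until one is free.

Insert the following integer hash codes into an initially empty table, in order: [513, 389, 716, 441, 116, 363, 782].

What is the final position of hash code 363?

3

Insert 513: h=6, slot 6 empty => index 6.
Insert 389: h=12, slot 12 empty => index 12.
Insert 716: h=1, slot 1 empty => index 1.
Insert 441: h=12, slot 12 occupied => index 0.
Insert 116: h=12, slots 12,0,1 occupied => index 2.
Insert 363: h=12, slots 12,0,1,2 occupied => index 3.
Insert 782: h=2, slots 2,3 occupied => index 4.
Table: [441, 716, 116, 363, 782, ∅, 513, ∅, ∅, ∅, ∅, ∅, 389]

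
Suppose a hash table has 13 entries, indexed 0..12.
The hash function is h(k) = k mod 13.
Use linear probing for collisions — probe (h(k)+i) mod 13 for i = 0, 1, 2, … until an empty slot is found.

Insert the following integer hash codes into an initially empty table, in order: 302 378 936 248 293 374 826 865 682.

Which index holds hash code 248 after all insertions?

2

302: h=3 => slot 3
378: h=1 => slot 1
936: h=0 => slot 0
248: h=1, probe 1,2 => slot 2
293: h=7 => slot 7
374: h=10 => slot 10
826: h=7, probe 7,8 => slot 8
865: h=7, probe 7,8,9 => slot 9
682: h=6 => slot 6
Table: [936, 378, 248, 302, ., ., 682, 293, 826, 865, 374, ., .]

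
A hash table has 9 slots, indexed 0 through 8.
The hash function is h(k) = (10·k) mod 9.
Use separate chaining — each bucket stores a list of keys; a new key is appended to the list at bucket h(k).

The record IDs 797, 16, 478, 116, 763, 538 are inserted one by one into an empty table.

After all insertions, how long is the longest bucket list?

797 → bucket 5
16 → bucket 7
478 → bucket 1
116 → bucket 8
763 → bucket 7 (collision)
538 → bucket 7 (collision)
Final buckets:
0: —
1: 478
2: —
3: —
4: —
5: 797
6: —
7: 16 -> 763 -> 538
8: 116

3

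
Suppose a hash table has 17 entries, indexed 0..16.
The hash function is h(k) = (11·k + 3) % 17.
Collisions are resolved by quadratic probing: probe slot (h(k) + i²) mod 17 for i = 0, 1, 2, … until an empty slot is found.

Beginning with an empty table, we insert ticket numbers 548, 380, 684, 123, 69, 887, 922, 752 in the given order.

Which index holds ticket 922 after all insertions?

548 hashes to 13; slot 13 is free -> place at 13.
380 hashes to 1; slot 1 is free -> place at 1.
684 hashes to 13; 13 taken -> place at 14.
123 hashes to 13; 13,14 taken -> place at 0.
69 hashes to 14; 14 taken -> place at 15.
887 hashes to 2; slot 2 is free -> place at 2.
922 hashes to 13; 13,14,0 taken -> place at 5.
752 hashes to 13; 13,14,0,5 taken -> place at 12.
Table: [123, 380, 887, -, -, 922, -, -, -, -, -, -, 752, 548, 684, 69, -]

5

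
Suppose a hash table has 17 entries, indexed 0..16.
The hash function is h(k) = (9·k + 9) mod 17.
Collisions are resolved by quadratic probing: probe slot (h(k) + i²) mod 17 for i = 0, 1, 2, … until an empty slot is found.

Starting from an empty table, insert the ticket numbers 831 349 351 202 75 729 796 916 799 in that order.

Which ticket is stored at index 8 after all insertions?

831

831: h=8 → slot 8
349: h=5 → slot 5
351: h=6 → slot 6
202: h=8, probe 8,9 → slot 9
75: h=4 → slot 4
729: h=8, probe 8,9,12 → slot 12
796: h=16 → slot 16
916: h=8, probe 8,9,12,0 → slot 0
799: h=9, probe 9,10 → slot 10
Table: [916, _, _, _, 75, 349, 351, _, 831, 202, 799, _, 729, _, _, _, 796]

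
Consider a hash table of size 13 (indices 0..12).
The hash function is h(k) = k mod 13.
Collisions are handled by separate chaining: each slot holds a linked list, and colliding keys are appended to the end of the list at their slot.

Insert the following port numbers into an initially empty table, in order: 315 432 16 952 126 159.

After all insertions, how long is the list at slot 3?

Insert 315: h=3, bucket 3 empty -> new chain.
Insert 432: h=3, bucket 3 nonempty -> append to chain.
Insert 16: h=3, bucket 3 nonempty -> append to chain.
Insert 952: h=3, bucket 3 nonempty -> append to chain.
Insert 126: h=9, bucket 9 empty -> new chain.
Insert 159: h=3, bucket 3 nonempty -> append to chain.
Final buckets:
0: .
1: .
2: .
3: 315 -> 432 -> 16 -> 952 -> 159
4: .
5: .
6: .
7: .
8: .
9: 126
10: .
11: .
12: .

5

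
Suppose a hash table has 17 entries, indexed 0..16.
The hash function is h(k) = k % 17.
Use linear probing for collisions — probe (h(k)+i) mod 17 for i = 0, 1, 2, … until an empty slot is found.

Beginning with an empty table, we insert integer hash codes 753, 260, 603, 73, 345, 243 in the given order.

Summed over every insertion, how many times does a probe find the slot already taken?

12

753 hashes to 5; slot 5 is free => place at 5.
260 hashes to 5; 5 taken => place at 6.
603 hashes to 8; slot 8 is free => place at 8.
73 hashes to 5; 5,6 taken => place at 7.
345 hashes to 5; 5,6,7,8 taken => place at 9.
243 hashes to 5; 5,6,7,8,9 taken => place at 10.
Table: [., ., ., ., ., 753, 260, 73, 603, 345, 243, ., ., ., ., ., .]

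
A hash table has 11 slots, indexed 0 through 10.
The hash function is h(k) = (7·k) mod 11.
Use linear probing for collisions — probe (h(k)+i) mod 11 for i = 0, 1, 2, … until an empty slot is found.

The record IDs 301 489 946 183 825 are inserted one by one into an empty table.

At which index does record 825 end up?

Insert 301: h=6, slot 6 empty → index 6.
Insert 489: h=2, slot 2 empty → index 2.
Insert 946: h=0, slot 0 empty → index 0.
Insert 183: h=5, slot 5 empty → index 5.
Insert 825: h=0, slot 0 occupied → index 1.
Table: [946, 825, 489, ∅, ∅, 183, 301, ∅, ∅, ∅, ∅]

1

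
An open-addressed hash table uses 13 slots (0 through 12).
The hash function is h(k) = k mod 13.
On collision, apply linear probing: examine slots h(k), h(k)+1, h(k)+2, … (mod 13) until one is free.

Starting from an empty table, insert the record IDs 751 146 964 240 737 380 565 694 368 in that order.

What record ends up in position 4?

380

Insert 751: h=10, slot 10 empty => index 10.
Insert 146: h=3, slot 3 empty => index 3.
Insert 964: h=2, slot 2 empty => index 2.
Insert 240: h=6, slot 6 empty => index 6.
Insert 737: h=9, slot 9 empty => index 9.
Insert 380: h=3, slot 3 occupied => index 4.
Insert 565: h=6, slot 6 occupied => index 7.
Insert 694: h=5, slot 5 empty => index 5.
Insert 368: h=4, slots 4,5,6,7 occupied => index 8.
Table: [∅, ∅, 964, 146, 380, 694, 240, 565, 368, 737, 751, ∅, ∅]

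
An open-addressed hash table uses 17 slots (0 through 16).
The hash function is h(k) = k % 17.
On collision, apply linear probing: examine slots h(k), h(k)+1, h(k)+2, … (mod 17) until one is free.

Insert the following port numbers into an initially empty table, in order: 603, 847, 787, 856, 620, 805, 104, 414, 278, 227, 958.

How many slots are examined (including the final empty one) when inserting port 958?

8

Insert 603: h=8, slot 8 empty -> index 8.
Insert 847: h=14, slot 14 empty -> index 14.
Insert 787: h=5, slot 5 empty -> index 5.
Insert 856: h=6, slot 6 empty -> index 6.
Insert 620: h=8, slot 8 occupied -> index 9.
Insert 805: h=6, slot 6 occupied -> index 7.
Insert 104: h=2, slot 2 empty -> index 2.
Insert 414: h=6, slots 6,7,8,9 occupied -> index 10.
Insert 278: h=6, slots 6,7,8,9,10 occupied -> index 11.
Insert 227: h=6, slots 6,7,8,9,10,11 occupied -> index 12.
Insert 958: h=6, slots 6,7,8,9,10,11,12 occupied -> index 13.
Table: [∅, ∅, 104, ∅, ∅, 787, 856, 805, 603, 620, 414, 278, 227, 958, 847, ∅, ∅]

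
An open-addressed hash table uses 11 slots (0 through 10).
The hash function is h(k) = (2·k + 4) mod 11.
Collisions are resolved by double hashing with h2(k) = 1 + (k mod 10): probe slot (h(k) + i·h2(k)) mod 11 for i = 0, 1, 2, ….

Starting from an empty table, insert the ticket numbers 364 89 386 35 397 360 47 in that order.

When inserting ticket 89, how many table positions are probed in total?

364: h=6 → slot 6
89: h=6, h2=10, probe 6,5 → slot 5
386: h=6, h2=7, probe 6,2 → slot 2
35: h=8 → slot 8
397: h=6, h2=8, probe 6,3 → slot 3
360: h=9 → slot 9
47: h=10 → slot 10
Table: [., ., 386, 397, ., 89, 364, ., 35, 360, 47]

2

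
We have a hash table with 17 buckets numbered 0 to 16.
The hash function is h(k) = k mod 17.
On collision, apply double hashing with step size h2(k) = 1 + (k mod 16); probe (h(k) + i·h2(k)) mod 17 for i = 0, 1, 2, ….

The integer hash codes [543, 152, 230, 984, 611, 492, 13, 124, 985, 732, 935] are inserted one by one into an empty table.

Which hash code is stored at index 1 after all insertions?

732

543: h=16 => slot 16
152: h=16, h2=9, probe 16,8 => slot 8
230: h=9 => slot 9
984: h=15 => slot 15
611: h=16, h2=4, probe 16,3 => slot 3
492: h=16, h2=13, probe 16,12 => slot 12
13: h=13 => slot 13
124: h=5 => slot 5
985: h=16, h2=10, probe 16,9,2 => slot 2
732: h=1 => slot 1
935: h=0 => slot 0
Table: [935, 732, 985, 611, ∅, 124, ∅, ∅, 152, 230, ∅, ∅, 492, 13, ∅, 984, 543]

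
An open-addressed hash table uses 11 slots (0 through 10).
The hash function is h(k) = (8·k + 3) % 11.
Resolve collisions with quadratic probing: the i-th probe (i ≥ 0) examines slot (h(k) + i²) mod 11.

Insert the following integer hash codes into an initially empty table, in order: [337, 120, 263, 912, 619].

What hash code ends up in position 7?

263

337: h=4 → slot 4
120: h=6 → slot 6
263: h=6, probe 6,7 → slot 7
912: h=6, probe 6,7,10 → slot 10
619: h=5 → slot 5
Table: [_, _, _, _, 337, 619, 120, 263, _, _, 912]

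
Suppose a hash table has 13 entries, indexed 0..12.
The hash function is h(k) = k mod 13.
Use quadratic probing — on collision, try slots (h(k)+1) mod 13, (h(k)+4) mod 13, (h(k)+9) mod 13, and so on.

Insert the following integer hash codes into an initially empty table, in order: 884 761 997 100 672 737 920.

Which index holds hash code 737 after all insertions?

12

884 hashes to 0; slot 0 is free -> place at 0.
761 hashes to 7; slot 7 is free -> place at 7.
997 hashes to 9; slot 9 is free -> place at 9.
100 hashes to 9; 9 taken -> place at 10.
672 hashes to 9; 9,10,0 taken -> place at 5.
737 hashes to 9; 9,10,0,5 taken -> place at 12.
920 hashes to 10; 10 taken -> place at 11.
Table: [884, -, -, -, -, 672, -, 761, -, 997, 100, 920, 737]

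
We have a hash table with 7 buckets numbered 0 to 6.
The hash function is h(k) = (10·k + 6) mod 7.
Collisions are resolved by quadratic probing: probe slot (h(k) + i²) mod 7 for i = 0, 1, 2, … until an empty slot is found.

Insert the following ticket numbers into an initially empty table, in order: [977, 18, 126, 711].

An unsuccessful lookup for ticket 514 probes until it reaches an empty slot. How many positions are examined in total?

2

977: h=4 -> slot 4
18: h=4, probe 4,5 -> slot 5
126: h=6 -> slot 6
711: h=4, probe 4,5,1 -> slot 1
Table: [_, 711, _, _, 977, 18, 126]
Lookup 514: h=1, probe 1,2 → slot 2 empty, not found.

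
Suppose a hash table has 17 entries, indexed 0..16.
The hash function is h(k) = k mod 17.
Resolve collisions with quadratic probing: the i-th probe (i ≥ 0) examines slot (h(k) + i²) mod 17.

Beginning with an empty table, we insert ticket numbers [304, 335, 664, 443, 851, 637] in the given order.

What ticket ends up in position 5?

Insert 304: h=15, slot 15 empty -> index 15.
Insert 335: h=12, slot 12 empty -> index 12.
Insert 664: h=1, slot 1 empty -> index 1.
Insert 443: h=1, slot 1 occupied -> index 2.
Insert 851: h=1, slots 1,2 occupied -> index 5.
Insert 637: h=8, slot 8 empty -> index 8.
Table: [∅, 664, 443, ∅, ∅, 851, ∅, ∅, 637, ∅, ∅, ∅, 335, ∅, ∅, 304, ∅]

851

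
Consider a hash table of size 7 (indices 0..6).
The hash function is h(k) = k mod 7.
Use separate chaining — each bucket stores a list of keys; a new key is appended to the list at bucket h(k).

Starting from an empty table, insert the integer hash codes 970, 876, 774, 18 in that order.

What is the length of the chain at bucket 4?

3

970 -> bucket 4
876 -> bucket 1
774 -> bucket 4 (collision)
18 -> bucket 4 (collision)
Final buckets:
0: ∅
1: 876
2: ∅
3: ∅
4: 970 -> 774 -> 18
5: ∅
6: ∅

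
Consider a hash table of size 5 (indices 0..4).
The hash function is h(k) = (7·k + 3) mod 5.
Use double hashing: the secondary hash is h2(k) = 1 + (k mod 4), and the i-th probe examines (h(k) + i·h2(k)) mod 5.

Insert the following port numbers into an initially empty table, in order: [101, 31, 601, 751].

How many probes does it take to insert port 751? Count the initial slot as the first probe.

3

101: h=0 → slot 0
31: h=0, h2=4, probe 0,4 → slot 4
601: h=0, h2=2, probe 0,2 → slot 2
751: h=0, h2=4, probe 0,4,3 → slot 3
Table: [101, -, 601, 751, 31]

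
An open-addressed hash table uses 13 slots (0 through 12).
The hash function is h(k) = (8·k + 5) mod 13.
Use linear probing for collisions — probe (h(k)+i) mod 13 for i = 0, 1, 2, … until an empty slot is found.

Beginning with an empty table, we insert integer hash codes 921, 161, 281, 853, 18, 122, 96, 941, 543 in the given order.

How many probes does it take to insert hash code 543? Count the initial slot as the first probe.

921: h=2 => slot 2
161: h=6 => slot 6
281: h=4 => slot 4
853: h=4, probe 4,5 => slot 5
18: h=6, probe 6,7 => slot 7
122: h=6, probe 6,7,8 => slot 8
96: h=6, probe 6,7,8,9 => slot 9
941: h=6, probe 6,7,8,9,10 => slot 10
543: h=7, probe 7,8,9,10,11 => slot 11
Table: [∅, ∅, 921, ∅, 281, 853, 161, 18, 122, 96, 941, 543, ∅]

5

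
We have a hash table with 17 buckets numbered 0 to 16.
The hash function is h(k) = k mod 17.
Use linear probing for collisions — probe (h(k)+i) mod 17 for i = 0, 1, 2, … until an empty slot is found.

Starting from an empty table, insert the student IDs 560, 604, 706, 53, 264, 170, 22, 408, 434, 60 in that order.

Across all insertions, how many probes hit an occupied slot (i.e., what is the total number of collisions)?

Insert 560: h=16, slot 16 empty => index 16.
Insert 604: h=9, slot 9 empty => index 9.
Insert 706: h=9, slot 9 occupied => index 10.
Insert 53: h=2, slot 2 empty => index 2.
Insert 264: h=9, slots 9,10 occupied => index 11.
Insert 170: h=0, slot 0 empty => index 0.
Insert 22: h=5, slot 5 empty => index 5.
Insert 408: h=0, slot 0 occupied => index 1.
Insert 434: h=9, slots 9,10,11 occupied => index 12.
Insert 60: h=9, slots 9,10,11,12 occupied => index 13.
Table: [170, 408, 53, ., ., 22, ., ., ., 604, 706, 264, 434, 60, ., ., 560]

11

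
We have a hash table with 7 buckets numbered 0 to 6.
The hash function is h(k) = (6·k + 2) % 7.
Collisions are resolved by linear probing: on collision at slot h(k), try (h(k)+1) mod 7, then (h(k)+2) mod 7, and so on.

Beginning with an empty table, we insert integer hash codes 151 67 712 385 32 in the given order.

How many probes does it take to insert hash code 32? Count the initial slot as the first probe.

3

151 hashes to 5; slot 5 is free => place at 5.
67 hashes to 5; 5 taken => place at 6.
712 hashes to 4; slot 4 is free => place at 4.
385 hashes to 2; slot 2 is free => place at 2.
32 hashes to 5; 5,6 taken => place at 0.
Table: [32, ∅, 385, ∅, 712, 151, 67]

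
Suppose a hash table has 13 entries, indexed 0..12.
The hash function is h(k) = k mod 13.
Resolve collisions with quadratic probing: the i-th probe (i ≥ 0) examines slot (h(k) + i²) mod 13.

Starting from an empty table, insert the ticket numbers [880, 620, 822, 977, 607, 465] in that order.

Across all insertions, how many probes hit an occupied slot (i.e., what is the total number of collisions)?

4

Insert 880: h=9, slot 9 empty => index 9.
Insert 620: h=9, slot 9 occupied => index 10.
Insert 822: h=3, slot 3 empty => index 3.
Insert 977: h=2, slot 2 empty => index 2.
Insert 607: h=9, slots 9,10 occupied => index 0.
Insert 465: h=10, slot 10 occupied => index 11.
Table: [607, ∅, 977, 822, ∅, ∅, ∅, ∅, ∅, 880, 620, 465, ∅]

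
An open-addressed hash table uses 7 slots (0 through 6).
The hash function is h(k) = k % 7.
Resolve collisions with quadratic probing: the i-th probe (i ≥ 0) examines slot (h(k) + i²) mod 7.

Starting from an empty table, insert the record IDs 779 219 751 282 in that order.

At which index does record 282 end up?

4

Insert 779: h=2, slot 2 empty -> index 2.
Insert 219: h=2, slot 2 occupied -> index 3.
Insert 751: h=2, slots 2,3 occupied -> index 6.
Insert 282: h=2, slots 2,3,6 occupied -> index 4.
Table: [-, -, 779, 219, 282, -, 751]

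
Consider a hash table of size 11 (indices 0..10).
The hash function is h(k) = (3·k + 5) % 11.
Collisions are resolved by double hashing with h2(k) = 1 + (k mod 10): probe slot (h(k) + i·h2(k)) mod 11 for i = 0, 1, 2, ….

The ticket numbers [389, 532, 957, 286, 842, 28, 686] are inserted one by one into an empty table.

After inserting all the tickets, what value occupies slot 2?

389: h=6 => slot 6
532: h=6, h2=3, probe 6,9 => slot 9
957: h=5 => slot 5
286: h=5, h2=7, probe 5,1 => slot 1
842: h=1, h2=3, probe 1,4 => slot 4
28: h=1, h2=9, probe 1,10 => slot 10
686: h=6, h2=7, probe 6,2 => slot 2
Table: [_, 286, 686, _, 842, 957, 389, _, _, 532, 28]

686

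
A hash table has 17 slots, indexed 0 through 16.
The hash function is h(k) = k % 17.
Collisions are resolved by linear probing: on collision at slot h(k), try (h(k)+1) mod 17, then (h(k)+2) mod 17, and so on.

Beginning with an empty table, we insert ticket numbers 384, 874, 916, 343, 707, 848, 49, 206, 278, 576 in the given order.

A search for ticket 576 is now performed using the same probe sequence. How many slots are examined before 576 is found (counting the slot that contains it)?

4

384 hashes to 10; slot 10 is free -> place at 10.
874 hashes to 7; slot 7 is free -> place at 7.
916 hashes to 15; slot 15 is free -> place at 15.
343 hashes to 3; slot 3 is free -> place at 3.
707 hashes to 10; 10 taken -> place at 11.
848 hashes to 15; 15 taken -> place at 16.
49 hashes to 15; 15,16 taken -> place at 0.
206 hashes to 2; slot 2 is free -> place at 2.
278 hashes to 6; slot 6 is free -> place at 6.
576 hashes to 15; 15,16,0 taken -> place at 1.
Table: [49, 576, 206, 343, _, _, 278, 874, _, _, 384, 707, _, _, _, 916, 848]
Lookup 576: h=15, probe 15,16,0,1 → found at 1.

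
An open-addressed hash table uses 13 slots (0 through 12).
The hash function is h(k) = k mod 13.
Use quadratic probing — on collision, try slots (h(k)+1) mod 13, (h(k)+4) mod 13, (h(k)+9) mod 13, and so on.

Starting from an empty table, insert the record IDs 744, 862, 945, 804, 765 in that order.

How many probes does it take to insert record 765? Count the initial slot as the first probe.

744 hashes to 3; slot 3 is free → place at 3.
862 hashes to 4; slot 4 is free → place at 4.
945 hashes to 9; slot 9 is free → place at 9.
804 hashes to 11; slot 11 is free → place at 11.
765 hashes to 11; 11 taken → place at 12.
Table: [_, _, _, 744, 862, _, _, _, _, 945, _, 804, 765]

2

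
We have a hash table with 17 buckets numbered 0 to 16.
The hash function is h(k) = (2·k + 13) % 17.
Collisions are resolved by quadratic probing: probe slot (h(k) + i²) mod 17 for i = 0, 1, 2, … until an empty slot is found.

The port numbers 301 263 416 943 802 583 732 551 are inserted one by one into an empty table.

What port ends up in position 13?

416

301 hashes to 3; slot 3 is free => place at 3.
263 hashes to 12; slot 12 is free => place at 12.
416 hashes to 12; 12 taken => place at 13.
943 hashes to 12; 12,13 taken => place at 16.
802 hashes to 2; slot 2 is free => place at 2.
583 hashes to 6; slot 6 is free => place at 6.
732 hashes to 15; slot 15 is free => place at 15.
551 hashes to 10; slot 10 is free => place at 10.
Table: [∅, ∅, 802, 301, ∅, ∅, 583, ∅, ∅, ∅, 551, ∅, 263, 416, ∅, 732, 943]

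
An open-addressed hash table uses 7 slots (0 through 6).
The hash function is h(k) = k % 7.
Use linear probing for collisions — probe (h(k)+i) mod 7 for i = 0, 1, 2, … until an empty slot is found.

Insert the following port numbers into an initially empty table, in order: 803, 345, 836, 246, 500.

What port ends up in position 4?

803: h=5 => slot 5
345: h=2 => slot 2
836: h=3 => slot 3
246: h=1 => slot 1
500: h=3, probe 3,4 => slot 4
Table: [., 246, 345, 836, 500, 803, .]

500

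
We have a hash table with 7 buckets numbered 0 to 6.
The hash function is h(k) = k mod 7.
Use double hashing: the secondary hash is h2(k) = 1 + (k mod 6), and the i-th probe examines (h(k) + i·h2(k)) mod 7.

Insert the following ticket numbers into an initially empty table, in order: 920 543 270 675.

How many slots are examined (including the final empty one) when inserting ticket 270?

Insert 920: h=3, slot 3 empty -> index 3.
Insert 543: h=4, slot 4 empty -> index 4.
Insert 270: h=4, h2=1, slot 4 occupied -> index 5.
Insert 675: h=3, h2=4, slot 3 occupied -> index 0.
Table: [675, ∅, ∅, 920, 543, 270, ∅]

2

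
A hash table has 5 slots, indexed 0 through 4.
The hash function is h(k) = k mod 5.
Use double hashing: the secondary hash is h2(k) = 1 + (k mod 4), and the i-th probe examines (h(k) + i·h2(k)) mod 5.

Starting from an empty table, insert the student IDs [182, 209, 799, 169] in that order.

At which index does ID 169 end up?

1

Insert 182: h=2, slot 2 empty -> index 2.
Insert 209: h=4, slot 4 empty -> index 4.
Insert 799: h=4, h2=4, slot 4 occupied -> index 3.
Insert 169: h=4, h2=2, slot 4 occupied -> index 1.
Table: [—, 169, 182, 799, 209]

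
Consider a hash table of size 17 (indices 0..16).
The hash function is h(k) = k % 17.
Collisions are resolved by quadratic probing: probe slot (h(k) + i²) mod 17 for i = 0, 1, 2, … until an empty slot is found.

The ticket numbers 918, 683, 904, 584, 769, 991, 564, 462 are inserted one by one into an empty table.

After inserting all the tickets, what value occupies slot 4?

904

Insert 918: h=0, slot 0 empty -> index 0.
Insert 683: h=3, slot 3 empty -> index 3.
Insert 904: h=3, slot 3 occupied -> index 4.
Insert 584: h=6, slot 6 empty -> index 6.
Insert 769: h=4, slot 4 occupied -> index 5.
Insert 991: h=5, slots 5,6 occupied -> index 9.
Insert 564: h=3, slots 3,4 occupied -> index 7.
Insert 462: h=3, slots 3,4,7 occupied -> index 12.
Table: [918, -, -, 683, 904, 769, 584, 564, -, 991, -, -, 462, -, -, -, -]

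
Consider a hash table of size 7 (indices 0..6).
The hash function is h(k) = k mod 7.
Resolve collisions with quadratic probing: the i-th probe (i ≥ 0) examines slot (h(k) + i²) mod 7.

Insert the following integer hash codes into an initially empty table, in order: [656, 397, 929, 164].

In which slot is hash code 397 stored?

6

656: h=5 → slot 5
397: h=5, probe 5,6 → slot 6
929: h=5, probe 5,6,2 → slot 2
164: h=3 → slot 3
Table: [., ., 929, 164, ., 656, 397]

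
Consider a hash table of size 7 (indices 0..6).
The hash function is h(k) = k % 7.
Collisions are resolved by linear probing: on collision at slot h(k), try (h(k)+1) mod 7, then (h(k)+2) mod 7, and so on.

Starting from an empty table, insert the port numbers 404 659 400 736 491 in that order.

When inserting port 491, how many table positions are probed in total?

4

Insert 404: h=5, slot 5 empty => index 5.
Insert 659: h=1, slot 1 empty => index 1.
Insert 400: h=1, slot 1 occupied => index 2.
Insert 736: h=1, slots 1,2 occupied => index 3.
Insert 491: h=1, slots 1,2,3 occupied => index 4.
Table: [-, 659, 400, 736, 491, 404, -]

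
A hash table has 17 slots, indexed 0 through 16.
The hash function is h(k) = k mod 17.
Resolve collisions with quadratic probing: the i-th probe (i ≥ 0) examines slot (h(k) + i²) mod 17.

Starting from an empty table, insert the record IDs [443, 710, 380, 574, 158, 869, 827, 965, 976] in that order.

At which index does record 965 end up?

0

Insert 443: h=1, slot 1 empty -> index 1.
Insert 710: h=13, slot 13 empty -> index 13.
Insert 380: h=6, slot 6 empty -> index 6.
Insert 574: h=13, slot 13 occupied -> index 14.
Insert 158: h=5, slot 5 empty -> index 5.
Insert 869: h=2, slot 2 empty -> index 2.
Insert 827: h=11, slot 11 empty -> index 11.
Insert 965: h=13, slots 13,14 occupied -> index 0.
Insert 976: h=7, slot 7 empty -> index 7.
Table: [965, 443, 869, —, —, 158, 380, 976, —, —, —, 827, —, 710, 574, —, —]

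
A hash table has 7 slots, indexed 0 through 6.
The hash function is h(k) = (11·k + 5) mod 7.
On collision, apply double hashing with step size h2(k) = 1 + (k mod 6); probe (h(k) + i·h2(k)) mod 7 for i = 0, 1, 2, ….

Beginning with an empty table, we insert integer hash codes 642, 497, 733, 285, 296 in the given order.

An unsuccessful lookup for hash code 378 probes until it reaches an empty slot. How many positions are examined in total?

3

Insert 642: h=4, slot 4 empty => index 4.
Insert 497: h=5, slot 5 empty => index 5.
Insert 733: h=4, h2=2, slot 4 occupied => index 6.
Insert 285: h=4, h2=4, slot 4 occupied => index 1.
Insert 296: h=6, h2=3, slot 6 occupied => index 2.
Table: [∅, 285, 296, ∅, 642, 497, 733]
Lookup 378: h=5, h2=1, probe 5,6,0 → slot 0 empty, not found.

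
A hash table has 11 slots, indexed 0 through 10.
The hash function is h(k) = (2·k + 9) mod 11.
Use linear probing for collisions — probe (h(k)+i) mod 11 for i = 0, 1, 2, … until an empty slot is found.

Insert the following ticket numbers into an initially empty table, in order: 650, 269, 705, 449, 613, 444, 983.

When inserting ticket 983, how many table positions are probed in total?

2

650: h=0 -> slot 0
269: h=8 -> slot 8
705: h=0, probe 0,1 -> slot 1
449: h=5 -> slot 5
613: h=3 -> slot 3
444: h=6 -> slot 6
983: h=6, probe 6,7 -> slot 7
Table: [650, 705, —, 613, —, 449, 444, 983, 269, —, —]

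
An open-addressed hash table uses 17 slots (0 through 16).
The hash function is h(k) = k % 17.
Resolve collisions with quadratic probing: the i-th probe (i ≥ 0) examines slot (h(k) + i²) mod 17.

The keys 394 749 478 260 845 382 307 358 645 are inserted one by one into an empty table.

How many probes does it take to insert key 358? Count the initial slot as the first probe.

394: h=3 => slot 3
749: h=1 => slot 1
478: h=2 => slot 2
260: h=5 => slot 5
845: h=12 => slot 12
382: h=8 => slot 8
307: h=1, probe 1,2,5,10 => slot 10
358: h=1, probe 1,2,5,10,0 => slot 0
645: h=16 => slot 16
Table: [358, 749, 478, 394, ∅, 260, ∅, ∅, 382, ∅, 307, ∅, 845, ∅, ∅, ∅, 645]

5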